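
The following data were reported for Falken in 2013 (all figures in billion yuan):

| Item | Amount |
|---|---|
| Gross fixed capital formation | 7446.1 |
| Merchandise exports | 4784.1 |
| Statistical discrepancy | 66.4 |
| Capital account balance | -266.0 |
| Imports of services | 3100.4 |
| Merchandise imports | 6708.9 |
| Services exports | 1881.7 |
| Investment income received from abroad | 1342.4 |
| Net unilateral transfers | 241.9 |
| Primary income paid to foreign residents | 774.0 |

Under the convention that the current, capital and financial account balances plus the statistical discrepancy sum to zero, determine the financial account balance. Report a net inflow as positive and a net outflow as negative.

2532.8

Goods balance = 4784.1 - 6708.9 = -1924.8
Services balance = 1881.7 - 3100.4 = -1218.7
Trade balance (goods + services) = -1924.8 + (-1218.7) = -3143.5
Net primary income = 1342.4 - 774.0 = 568.4
Net secondary income = 241.9
Current account = -3143.5 + 568.4 + 241.9 = -2333.2
Financial account = -(-2333.2 + (-266.0) + 66.4) = 2532.8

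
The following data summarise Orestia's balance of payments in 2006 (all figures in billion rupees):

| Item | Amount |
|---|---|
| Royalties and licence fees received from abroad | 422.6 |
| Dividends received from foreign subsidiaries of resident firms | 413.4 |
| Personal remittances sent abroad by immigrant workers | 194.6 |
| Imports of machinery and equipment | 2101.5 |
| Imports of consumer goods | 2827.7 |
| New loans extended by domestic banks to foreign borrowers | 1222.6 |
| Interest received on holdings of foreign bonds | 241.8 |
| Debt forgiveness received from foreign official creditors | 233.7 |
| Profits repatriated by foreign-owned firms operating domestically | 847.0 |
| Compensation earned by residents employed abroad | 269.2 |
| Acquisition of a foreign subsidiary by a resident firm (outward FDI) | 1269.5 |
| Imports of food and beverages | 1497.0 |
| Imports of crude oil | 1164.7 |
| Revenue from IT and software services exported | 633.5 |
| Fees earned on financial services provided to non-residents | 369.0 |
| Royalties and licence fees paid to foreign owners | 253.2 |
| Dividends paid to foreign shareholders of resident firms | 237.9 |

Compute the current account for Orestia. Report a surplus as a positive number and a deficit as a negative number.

-6774.1

Goods: -2827.7 - 1164.7 - 1497.0 - 2101.5 = -7590.9
Services: 422.6 + 369.0 - 253.2 + 633.5 = 1171.9
Primary income: 269.2 + 241.8 + 413.4 - 847.0 - 237.9 = -160.5
Secondary income: -194.6
Current account = (-7590.9) + 1171.9 + (-160.5) + (-194.6) = -6774.1
(Excluded from the current account — financial account: new loans extended by domestic banks to foreign borrowers 1222.6, acquisition of a foreign subsidiary by a resident firm (outward FDI) 1269.5; capital account: debt forgiveness received from foreign official creditors 233.7.)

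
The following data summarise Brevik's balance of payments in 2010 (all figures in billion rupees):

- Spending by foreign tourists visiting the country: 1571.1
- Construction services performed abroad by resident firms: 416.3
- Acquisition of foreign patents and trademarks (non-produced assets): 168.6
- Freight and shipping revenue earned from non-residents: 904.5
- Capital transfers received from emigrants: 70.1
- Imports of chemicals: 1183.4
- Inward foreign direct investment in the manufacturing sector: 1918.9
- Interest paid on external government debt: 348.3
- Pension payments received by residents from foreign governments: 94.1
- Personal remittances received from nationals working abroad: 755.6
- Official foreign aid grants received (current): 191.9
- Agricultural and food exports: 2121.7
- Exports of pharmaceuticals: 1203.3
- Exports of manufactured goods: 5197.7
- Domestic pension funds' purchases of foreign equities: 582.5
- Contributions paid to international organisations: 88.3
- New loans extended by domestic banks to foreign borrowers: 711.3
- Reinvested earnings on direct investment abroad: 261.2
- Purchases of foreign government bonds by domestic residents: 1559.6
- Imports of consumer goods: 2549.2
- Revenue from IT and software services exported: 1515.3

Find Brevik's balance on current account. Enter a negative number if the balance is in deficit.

10063.5

Goods: 1203.3 - 2549.2 - 1183.4 + 5197.7 + 2121.7 = 4790.1
Services: 416.3 + 1515.3 + 1571.1 + 904.5 = 4407.2
Primary income: 261.2 - 348.3 = -87.1
Secondary income: 755.6 - 88.3 + 191.9 + 94.1 = 953.3
Current account = 4790.1 + 4407.2 + (-87.1) + 953.3 = 10063.5
(Excluded from the current account — capital account: acquisition of foreign patents and trademarks (non-produced assets) 168.6, capital transfers received from emigrants 70.1; financial account: inward foreign direct investment in the manufacturing sector 1918.9, domestic pension funds' purchases of foreign equities 582.5, new loans extended by domestic banks to foreign borrowers 711.3, purchases of foreign government bonds by domestic residents 1559.6.)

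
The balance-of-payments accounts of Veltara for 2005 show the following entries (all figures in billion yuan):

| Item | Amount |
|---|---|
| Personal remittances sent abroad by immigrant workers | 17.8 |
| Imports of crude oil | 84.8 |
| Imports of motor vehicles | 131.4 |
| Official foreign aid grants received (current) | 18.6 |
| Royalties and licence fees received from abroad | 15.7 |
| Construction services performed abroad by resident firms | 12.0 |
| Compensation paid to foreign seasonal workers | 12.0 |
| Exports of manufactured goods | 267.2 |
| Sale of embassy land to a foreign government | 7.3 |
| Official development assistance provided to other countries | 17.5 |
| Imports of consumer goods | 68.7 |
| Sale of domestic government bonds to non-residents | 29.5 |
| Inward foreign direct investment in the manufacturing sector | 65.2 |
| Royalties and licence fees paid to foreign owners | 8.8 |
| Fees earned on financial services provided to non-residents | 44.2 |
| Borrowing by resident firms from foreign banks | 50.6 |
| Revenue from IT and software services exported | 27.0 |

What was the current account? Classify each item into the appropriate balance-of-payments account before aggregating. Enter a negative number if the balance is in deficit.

Goods: -84.8 - 131.4 - 68.7 + 267.2 = -17.7
Services: 15.7 + 27.0 - 8.8 + 44.2 + 12.0 = 90.1
Primary income: -12.0
Secondary income: 18.6 - 17.5 - 17.8 = -16.7
Current account = (-17.7) + 90.1 + (-12.0) + (-16.7) = 43.7
(Excluded from the current account — capital account: sale of embassy land to a foreign government 7.3; financial account: sale of domestic government bonds to non-residents 29.5, inward foreign direct investment in the manufacturing sector 65.2, borrowing by resident firms from foreign banks 50.6.)

43.7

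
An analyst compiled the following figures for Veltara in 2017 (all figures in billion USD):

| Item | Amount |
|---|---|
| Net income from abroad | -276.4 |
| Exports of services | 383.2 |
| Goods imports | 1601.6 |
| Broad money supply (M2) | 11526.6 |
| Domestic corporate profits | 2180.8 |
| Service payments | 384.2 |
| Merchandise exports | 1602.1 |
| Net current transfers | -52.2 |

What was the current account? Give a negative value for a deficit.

-329.1

Goods balance = 1602.1 - 1601.6 = 0.5
Services balance = 383.2 - 384.2 = -1.0
Trade balance (goods + services) = 0.5 + (-1.0) = -0.5
Net primary income = -276.4
Net secondary income = -52.2
Current account = -0.5 + (-276.4) + (-52.2) = -329.1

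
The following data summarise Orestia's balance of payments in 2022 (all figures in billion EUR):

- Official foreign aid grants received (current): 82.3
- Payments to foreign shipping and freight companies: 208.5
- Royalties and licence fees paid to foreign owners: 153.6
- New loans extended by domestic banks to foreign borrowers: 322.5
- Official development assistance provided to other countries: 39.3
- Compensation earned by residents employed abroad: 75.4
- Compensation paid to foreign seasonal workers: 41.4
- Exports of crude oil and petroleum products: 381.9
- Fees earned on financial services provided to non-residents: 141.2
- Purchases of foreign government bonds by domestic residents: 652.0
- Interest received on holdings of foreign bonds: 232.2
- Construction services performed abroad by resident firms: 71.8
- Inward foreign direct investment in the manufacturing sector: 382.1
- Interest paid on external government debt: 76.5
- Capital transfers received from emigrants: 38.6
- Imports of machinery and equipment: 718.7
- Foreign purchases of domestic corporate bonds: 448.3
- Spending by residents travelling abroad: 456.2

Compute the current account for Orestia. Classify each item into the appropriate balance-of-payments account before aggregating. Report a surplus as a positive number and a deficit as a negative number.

Goods: 381.9 - 718.7 = -336.8
Services: 141.2 + 71.8 - 456.2 - 153.6 - 208.5 = -605.3
Primary income: 232.2 + 75.4 - 76.5 - 41.4 = 189.7
Secondary income: 82.3 - 39.3 = 43.0
Current account = (-336.8) + (-605.3) + 189.7 + 43.0 = -709.4
(Excluded from the current account — financial account: new loans extended by domestic banks to foreign borrowers 322.5, purchases of foreign government bonds by domestic residents 652.0, inward foreign direct investment in the manufacturing sector 382.1, foreign purchases of domestic corporate bonds 448.3; capital account: capital transfers received from emigrants 38.6.)

-709.4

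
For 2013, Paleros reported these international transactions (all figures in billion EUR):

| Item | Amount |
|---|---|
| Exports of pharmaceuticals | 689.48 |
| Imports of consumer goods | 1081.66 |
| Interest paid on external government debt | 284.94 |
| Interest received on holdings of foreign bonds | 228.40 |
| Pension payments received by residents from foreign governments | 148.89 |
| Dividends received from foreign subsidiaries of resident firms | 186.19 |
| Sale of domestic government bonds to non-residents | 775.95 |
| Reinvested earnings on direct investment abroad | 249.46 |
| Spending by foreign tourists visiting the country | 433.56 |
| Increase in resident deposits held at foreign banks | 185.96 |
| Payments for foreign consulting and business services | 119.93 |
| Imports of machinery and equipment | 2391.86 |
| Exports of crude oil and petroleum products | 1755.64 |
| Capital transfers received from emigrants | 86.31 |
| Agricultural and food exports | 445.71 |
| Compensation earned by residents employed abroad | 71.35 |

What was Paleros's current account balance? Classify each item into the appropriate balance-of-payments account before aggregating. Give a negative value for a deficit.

Goods: 1755.64 - 2391.86 + 689.48 - 1081.66 + 445.71 = -582.69
Services: -119.93 + 433.56 = 313.63
Primary income: 228.40 - 284.94 + 71.35 + 249.46 + 186.19 = 450.46
Secondary income: 148.89
Current account = (-582.69) + 313.63 + 450.46 + 148.89 = 330.29
(Excluded from the current account — financial account: sale of domestic government bonds to non-residents 775.95, increase in resident deposits held at foreign banks 185.96; capital account: capital transfers received from emigrants 86.31.)

330.29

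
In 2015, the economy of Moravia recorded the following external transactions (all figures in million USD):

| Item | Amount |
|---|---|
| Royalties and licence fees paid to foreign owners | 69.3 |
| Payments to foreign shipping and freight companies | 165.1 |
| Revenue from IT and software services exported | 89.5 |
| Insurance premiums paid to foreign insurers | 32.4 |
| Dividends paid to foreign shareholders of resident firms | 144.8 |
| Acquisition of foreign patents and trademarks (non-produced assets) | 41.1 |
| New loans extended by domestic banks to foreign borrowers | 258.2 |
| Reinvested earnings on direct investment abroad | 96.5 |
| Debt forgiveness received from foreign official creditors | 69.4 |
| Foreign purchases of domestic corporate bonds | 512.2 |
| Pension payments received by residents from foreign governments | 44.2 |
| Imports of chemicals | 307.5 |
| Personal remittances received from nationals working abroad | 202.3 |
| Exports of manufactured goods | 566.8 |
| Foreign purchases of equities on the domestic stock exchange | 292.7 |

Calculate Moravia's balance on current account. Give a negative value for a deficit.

280.2

Goods: 566.8 - 307.5 = 259.3
Services: -165.1 - 69.3 - 32.4 + 89.5 = -177.3
Primary income: -144.8 + 96.5 = -48.3
Secondary income: 202.3 + 44.2 = 246.5
Current account = 259.3 + (-177.3) + (-48.3) + 246.5 = 280.2
(Excluded from the current account — capital account: acquisition of foreign patents and trademarks (non-produced assets) 41.1, debt forgiveness received from foreign official creditors 69.4; financial account: new loans extended by domestic banks to foreign borrowers 258.2, foreign purchases of domestic corporate bonds 512.2, foreign purchases of equities on the domestic stock exchange 292.7.)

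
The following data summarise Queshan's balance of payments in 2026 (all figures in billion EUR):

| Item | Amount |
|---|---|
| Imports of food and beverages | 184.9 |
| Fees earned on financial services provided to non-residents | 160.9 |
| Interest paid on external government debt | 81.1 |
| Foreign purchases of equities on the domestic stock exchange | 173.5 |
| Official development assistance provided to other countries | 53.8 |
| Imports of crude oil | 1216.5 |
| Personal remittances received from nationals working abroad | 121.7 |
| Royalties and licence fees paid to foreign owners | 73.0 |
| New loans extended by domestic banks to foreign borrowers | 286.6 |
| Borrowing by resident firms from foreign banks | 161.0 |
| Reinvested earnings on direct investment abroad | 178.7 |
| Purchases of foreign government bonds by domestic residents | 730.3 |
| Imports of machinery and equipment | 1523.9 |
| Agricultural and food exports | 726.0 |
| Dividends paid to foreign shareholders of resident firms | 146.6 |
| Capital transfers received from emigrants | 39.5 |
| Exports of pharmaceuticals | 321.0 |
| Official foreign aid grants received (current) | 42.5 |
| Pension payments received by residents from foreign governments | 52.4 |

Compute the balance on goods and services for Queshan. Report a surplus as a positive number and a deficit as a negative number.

Goods: -184.9 + 726.0 - 1216.5 + 321.0 - 1523.9 = -1878.3
Services: -73.0 + 160.9 = 87.9
Trade balance = -1878.3 + 87.9 = -1790.4
(Excluded from the trade balance — primary income: interest paid on external government debt 81.1, reinvested earnings on direct investment abroad 178.7, dividends paid to foreign shareholders of resident firms 146.6; financial account: foreign purchases of equities on the domestic stock exchange 173.5, new loans extended by domestic banks to foreign borrowers 286.6, borrowing by resident firms from foreign banks 161.0, purchases of foreign government bonds by domestic residents 730.3; secondary income: official development assistance provided to other countries 53.8, personal remittances received from nationals working abroad 121.7, official foreign aid grants received (current) 42.5, pension payments received by residents from foreign governments 52.4; capital account: capital transfers received from emigrants 39.5.)

-1790.4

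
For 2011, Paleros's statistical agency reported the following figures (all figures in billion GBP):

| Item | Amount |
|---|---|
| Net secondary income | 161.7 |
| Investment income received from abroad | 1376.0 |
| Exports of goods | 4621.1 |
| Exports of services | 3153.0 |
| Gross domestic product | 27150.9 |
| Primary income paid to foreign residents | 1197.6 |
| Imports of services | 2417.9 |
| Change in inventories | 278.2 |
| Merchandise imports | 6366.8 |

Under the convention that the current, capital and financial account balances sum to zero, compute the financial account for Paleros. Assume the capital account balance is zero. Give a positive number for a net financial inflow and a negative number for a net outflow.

670.5

Goods balance = 4621.1 - 6366.8 = -1745.7
Services balance = 3153.0 - 2417.9 = 735.1
Trade balance (goods + services) = -1745.7 + 735.1 = -1010.6
Net primary income = 1376.0 - 1197.6 = 178.4
Net secondary income = 161.7
Current account = -1010.6 + 178.4 + 161.7 = -670.5
Financial account = -(-670.5) = 670.5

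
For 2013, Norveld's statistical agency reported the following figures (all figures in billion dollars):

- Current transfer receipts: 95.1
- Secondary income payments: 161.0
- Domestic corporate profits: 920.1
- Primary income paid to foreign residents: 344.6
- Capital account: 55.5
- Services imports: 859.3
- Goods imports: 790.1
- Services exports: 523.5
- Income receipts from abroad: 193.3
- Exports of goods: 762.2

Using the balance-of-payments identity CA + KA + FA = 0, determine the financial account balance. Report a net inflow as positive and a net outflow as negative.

525.4

Goods balance = 762.2 - 790.1 = -27.9
Services balance = 523.5 - 859.3 = -335.8
Trade balance (goods + services) = -27.9 + (-335.8) = -363.7
Net primary income = 193.3 - 344.6 = -151.3
Net secondary income = 95.1 - 161.0 = -65.9
Current account = -363.7 + (-151.3) + (-65.9) = -580.9
Financial account = -(-580.9 + 55.5) = 525.4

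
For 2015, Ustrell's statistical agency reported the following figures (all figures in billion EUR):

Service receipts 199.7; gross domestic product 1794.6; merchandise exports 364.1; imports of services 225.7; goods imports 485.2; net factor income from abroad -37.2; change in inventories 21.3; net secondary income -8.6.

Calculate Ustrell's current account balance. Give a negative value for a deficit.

Goods balance = 364.1 - 485.2 = -121.1
Services balance = 199.7 - 225.7 = -26.0
Trade balance (goods + services) = -121.1 + (-26.0) = -147.1
Net primary income = -37.2
Net secondary income = -8.6
Current account = -147.1 + (-37.2) + (-8.6) = -192.9

-192.9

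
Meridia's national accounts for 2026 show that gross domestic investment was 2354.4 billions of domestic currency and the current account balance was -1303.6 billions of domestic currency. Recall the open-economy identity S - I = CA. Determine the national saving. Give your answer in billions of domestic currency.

S = I + CA = 2354.4 + (-1303.6) = 1050.8

1050.8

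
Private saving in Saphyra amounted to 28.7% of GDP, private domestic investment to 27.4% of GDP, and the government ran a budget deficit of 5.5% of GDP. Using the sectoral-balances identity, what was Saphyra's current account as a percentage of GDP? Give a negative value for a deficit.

By the sectoral-balances identity, CA = (S_private - I) + (T - G).
Private balance = 28.7 - 27.4 = 1.3
Government balance (T - G) = -5.5
CA = 1.3 + (-5.5) = -4.2

-4.2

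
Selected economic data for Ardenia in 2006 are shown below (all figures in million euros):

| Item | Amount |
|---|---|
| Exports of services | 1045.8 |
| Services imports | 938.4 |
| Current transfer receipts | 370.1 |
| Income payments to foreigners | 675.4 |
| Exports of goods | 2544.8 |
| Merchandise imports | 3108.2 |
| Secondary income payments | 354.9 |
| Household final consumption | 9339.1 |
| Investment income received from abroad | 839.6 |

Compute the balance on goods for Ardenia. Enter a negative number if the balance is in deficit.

-563.4

Goods balance = 2544.8 - 3108.2 = -563.4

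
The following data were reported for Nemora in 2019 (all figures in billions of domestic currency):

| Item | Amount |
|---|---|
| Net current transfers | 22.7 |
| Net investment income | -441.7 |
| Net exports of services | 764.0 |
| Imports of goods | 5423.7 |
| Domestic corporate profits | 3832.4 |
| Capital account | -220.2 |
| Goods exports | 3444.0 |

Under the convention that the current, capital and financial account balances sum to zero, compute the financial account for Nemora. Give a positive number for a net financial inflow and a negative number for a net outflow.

Goods balance = 3444.0 - 5423.7 = -1979.7
Services balance = 764.0
Trade balance (goods + services) = -1979.7 + 764.0 = -1215.7
Net primary income = -441.7
Net secondary income = 22.7
Current account = -1215.7 + (-441.7) + 22.7 = -1634.7
Financial account = -(-1634.7 + (-220.2)) = 1854.9

1854.9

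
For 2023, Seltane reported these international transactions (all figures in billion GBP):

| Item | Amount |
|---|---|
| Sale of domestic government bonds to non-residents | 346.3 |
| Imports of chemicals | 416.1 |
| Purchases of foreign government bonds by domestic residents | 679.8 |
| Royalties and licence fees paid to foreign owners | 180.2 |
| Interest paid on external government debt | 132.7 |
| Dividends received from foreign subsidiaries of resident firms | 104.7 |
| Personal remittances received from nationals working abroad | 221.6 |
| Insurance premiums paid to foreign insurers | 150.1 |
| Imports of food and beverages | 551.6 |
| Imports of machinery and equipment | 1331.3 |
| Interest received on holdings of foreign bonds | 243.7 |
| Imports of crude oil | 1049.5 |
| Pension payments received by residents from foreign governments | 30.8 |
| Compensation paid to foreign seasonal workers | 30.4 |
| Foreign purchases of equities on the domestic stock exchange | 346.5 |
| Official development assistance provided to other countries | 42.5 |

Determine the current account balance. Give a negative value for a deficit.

-3283.6

Goods: -1331.3 - 416.1 - 1049.5 - 551.6 = -3348.5
Services: -150.1 - 180.2 = -330.3
Primary income: 104.7 + 243.7 - 132.7 - 30.4 = 185.3
Secondary income: -42.5 + 30.8 + 221.6 = 209.9
Current account = (-3348.5) + (-330.3) + 185.3 + 209.9 = -3283.6
(Excluded from the current account — financial account: sale of domestic government bonds to non-residents 346.3, purchases of foreign government bonds by domestic residents 679.8, foreign purchases of equities on the domestic stock exchange 346.5.)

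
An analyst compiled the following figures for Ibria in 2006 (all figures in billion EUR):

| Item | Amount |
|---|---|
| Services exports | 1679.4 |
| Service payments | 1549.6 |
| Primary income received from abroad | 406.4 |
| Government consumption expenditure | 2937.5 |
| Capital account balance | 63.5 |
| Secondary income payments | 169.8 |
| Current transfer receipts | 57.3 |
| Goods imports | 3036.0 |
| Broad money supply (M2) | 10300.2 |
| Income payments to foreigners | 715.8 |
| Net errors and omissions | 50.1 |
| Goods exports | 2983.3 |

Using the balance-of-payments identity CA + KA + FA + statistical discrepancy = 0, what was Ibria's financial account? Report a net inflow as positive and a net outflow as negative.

Goods balance = 2983.3 - 3036.0 = -52.7
Services balance = 1679.4 - 1549.6 = 129.8
Trade balance (goods + services) = -52.7 + 129.8 = 77.1
Net primary income = 406.4 - 715.8 = -309.4
Net secondary income = 57.3 - 169.8 = -112.5
Current account = 77.1 + (-309.4) + (-112.5) = -344.8
Financial account = -(-344.8 + 63.5 + 50.1) = 231.2

231.2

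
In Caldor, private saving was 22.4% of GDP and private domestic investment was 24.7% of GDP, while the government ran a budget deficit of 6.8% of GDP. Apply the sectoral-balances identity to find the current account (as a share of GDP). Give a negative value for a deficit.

-9.1

By the sectoral-balances identity, CA = (S_private - I) + (T - G).
Private balance = 22.4 - 24.7 = -2.3
Government balance (T - G) = -6.8
CA = -2.3 + (-6.8) = -9.1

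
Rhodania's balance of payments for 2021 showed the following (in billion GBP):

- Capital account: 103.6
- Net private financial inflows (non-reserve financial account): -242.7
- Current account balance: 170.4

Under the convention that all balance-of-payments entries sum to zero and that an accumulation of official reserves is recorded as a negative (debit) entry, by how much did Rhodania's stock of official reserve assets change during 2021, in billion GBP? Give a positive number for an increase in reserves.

Official reserve transactions balance = -(170.4 + 103.6 + (-242.7)) = -31.3
An accumulation of reserves is recorded as a debit (negative entry), so the change in the stock of reserves is the negative of that balance.
Change in official reserves = -(-31.3) = 31.3

31.3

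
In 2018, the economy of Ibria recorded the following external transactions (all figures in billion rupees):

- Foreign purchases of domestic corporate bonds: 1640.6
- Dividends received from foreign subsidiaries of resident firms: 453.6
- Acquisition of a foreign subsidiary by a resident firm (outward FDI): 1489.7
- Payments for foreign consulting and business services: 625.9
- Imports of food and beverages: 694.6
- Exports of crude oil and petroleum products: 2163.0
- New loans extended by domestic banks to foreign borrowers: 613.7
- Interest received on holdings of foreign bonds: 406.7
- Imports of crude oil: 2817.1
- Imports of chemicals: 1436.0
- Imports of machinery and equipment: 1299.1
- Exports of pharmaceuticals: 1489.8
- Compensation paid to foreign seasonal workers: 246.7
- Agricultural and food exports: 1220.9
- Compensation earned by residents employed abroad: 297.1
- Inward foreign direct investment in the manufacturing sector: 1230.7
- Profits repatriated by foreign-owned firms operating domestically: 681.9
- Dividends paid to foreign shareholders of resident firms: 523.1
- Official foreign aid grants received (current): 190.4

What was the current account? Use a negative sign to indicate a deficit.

Goods: 2163.0 - 694.6 + 1220.9 - 1436.0 - 2817.1 + 1489.8 - 1299.1 = -1373.1
Services: -625.9
Primary income: -681.9 + 406.7 - 523.1 + 453.6 + 297.1 - 246.7 = -294.3
Secondary income: 190.4
Current account = (-1373.1) + (-625.9) + (-294.3) + 190.4 = -2102.9
(Excluded from the current account — financial account: foreign purchases of domestic corporate bonds 1640.6, acquisition of a foreign subsidiary by a resident firm (outward FDI) 1489.7, new loans extended by domestic banks to foreign borrowers 613.7, inward foreign direct investment in the manufacturing sector 1230.7.)

-2102.9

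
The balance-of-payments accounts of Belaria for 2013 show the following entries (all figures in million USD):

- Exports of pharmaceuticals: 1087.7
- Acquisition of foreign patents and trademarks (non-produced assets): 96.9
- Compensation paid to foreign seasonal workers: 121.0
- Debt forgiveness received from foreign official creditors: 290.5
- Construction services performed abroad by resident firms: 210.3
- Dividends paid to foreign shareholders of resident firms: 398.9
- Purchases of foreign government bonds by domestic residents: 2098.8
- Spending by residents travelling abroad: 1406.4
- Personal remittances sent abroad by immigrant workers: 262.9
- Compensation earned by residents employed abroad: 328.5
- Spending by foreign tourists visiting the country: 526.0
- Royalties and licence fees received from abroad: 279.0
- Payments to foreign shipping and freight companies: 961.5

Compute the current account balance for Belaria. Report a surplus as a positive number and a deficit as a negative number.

-719.2

Goods: 1087.7
Services: 526.0 - 1406.4 - 961.5 + 210.3 + 279.0 = -1352.6
Primary income: -121.0 + 328.5 - 398.9 = -191.4
Secondary income: -262.9
Current account = 1087.7 + (-1352.6) + (-191.4) + (-262.9) = -719.2
(Excluded from the current account — capital account: acquisition of foreign patents and trademarks (non-produced assets) 96.9, debt forgiveness received from foreign official creditors 290.5; financial account: purchases of foreign government bonds by domestic residents 2098.8.)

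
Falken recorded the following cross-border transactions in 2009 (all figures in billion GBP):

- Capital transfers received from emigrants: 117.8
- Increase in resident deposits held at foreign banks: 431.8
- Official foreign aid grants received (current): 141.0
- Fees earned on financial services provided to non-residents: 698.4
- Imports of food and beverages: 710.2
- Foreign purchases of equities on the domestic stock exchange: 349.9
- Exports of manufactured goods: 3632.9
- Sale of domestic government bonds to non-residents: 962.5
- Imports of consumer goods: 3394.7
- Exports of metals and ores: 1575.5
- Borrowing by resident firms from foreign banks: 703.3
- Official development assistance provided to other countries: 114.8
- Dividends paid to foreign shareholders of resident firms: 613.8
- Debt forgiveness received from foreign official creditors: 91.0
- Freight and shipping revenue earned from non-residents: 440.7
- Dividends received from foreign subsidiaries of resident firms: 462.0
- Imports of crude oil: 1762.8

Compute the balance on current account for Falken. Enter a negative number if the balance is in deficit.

354.2

Goods: -1762.8 + 1575.5 + 3632.9 - 3394.7 - 710.2 = -659.3
Services: 440.7 + 698.4 = 1139.1
Primary income: 462.0 - 613.8 = -151.8
Secondary income: 141.0 - 114.8 = 26.2
Current account = (-659.3) + 1139.1 + (-151.8) + 26.2 = 354.2
(Excluded from the current account — capital account: capital transfers received from emigrants 117.8, debt forgiveness received from foreign official creditors 91.0; financial account: increase in resident deposits held at foreign banks 431.8, foreign purchases of equities on the domestic stock exchange 349.9, sale of domestic government bonds to non-residents 962.5, borrowing by resident firms from foreign banks 703.3.)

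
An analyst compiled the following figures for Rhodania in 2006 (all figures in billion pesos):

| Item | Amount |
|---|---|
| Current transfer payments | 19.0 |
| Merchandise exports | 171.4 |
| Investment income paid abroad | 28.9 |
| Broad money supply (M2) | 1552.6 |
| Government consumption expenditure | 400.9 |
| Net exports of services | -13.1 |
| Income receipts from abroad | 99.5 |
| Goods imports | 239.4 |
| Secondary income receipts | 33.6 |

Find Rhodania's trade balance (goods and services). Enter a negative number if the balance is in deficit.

Goods balance = 171.4 - 239.4 = -68.0
Services balance = -13.1
Trade balance (goods + services) = -68.0 + (-13.1) = -81.1

-81.1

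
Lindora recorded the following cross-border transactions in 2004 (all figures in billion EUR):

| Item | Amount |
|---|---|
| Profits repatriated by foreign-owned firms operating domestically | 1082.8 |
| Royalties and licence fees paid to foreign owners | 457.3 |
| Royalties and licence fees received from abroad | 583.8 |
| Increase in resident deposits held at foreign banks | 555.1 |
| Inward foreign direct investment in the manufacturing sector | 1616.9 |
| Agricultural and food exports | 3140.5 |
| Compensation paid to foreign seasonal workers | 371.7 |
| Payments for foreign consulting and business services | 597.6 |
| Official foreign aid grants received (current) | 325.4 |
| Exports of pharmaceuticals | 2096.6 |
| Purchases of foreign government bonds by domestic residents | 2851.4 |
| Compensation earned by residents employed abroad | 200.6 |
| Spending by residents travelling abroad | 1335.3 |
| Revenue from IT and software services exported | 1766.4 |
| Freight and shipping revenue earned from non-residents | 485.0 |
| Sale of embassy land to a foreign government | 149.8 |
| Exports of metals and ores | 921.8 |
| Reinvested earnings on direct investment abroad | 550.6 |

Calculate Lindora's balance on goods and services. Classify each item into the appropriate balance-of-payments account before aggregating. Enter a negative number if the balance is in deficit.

6603.9

Goods: 921.8 + 2096.6 + 3140.5 = 6158.9
Services: 1766.4 + 583.8 - 597.6 - 1335.3 - 457.3 + 485.0 = 445.0
Trade balance = 6158.9 + 445.0 = 6603.9
(Excluded from the trade balance — primary income: profits repatriated by foreign-owned firms operating domestically 1082.8, compensation paid to foreign seasonal workers 371.7, compensation earned by residents employed abroad 200.6, reinvested earnings on direct investment abroad 550.6; financial account: increase in resident deposits held at foreign banks 555.1, inward foreign direct investment in the manufacturing sector 1616.9, purchases of foreign government bonds by domestic residents 2851.4; secondary income: official foreign aid grants received (current) 325.4; capital account: sale of embassy land to a foreign government 149.8.)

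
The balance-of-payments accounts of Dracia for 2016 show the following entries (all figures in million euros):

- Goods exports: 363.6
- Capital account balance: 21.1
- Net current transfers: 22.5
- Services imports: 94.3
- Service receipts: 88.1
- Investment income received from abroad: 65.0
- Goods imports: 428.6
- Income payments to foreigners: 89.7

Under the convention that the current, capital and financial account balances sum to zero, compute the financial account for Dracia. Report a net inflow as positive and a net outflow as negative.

Goods balance = 363.6 - 428.6 = -65.0
Services balance = 88.1 - 94.3 = -6.2
Trade balance (goods + services) = -65.0 + (-6.2) = -71.2
Net primary income = 65.0 - 89.7 = -24.7
Net secondary income = 22.5
Current account = -71.2 + (-24.7) + 22.5 = -73.4
Financial account = -(-73.4 + 21.1) = 52.3

52.3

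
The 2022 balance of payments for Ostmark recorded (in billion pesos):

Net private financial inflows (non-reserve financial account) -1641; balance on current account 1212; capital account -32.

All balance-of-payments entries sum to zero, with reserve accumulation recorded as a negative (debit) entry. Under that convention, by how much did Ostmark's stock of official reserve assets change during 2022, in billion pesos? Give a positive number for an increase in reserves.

-461

Official reserve transactions balance = -(1212 + (-32) + (-1641)) = 461
An accumulation of reserves is recorded as a debit (negative entry), so the change in the stock of reserves is the negative of that balance.
Change in official reserves = -(461) = -461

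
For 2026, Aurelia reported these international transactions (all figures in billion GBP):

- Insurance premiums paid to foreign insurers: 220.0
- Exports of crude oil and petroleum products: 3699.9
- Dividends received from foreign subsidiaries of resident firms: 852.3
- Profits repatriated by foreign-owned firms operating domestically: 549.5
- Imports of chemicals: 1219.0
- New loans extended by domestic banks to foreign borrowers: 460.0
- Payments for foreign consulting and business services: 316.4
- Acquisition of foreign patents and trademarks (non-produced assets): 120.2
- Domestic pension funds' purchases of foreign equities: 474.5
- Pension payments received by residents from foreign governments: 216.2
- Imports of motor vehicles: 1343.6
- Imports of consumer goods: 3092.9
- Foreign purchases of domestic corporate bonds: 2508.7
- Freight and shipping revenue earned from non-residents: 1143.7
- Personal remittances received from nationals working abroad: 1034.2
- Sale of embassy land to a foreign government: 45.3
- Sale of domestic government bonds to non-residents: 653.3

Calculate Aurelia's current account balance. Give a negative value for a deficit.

Goods: 3699.9 - 1343.6 - 1219.0 - 3092.9 = -1955.6
Services: 1143.7 - 220.0 - 316.4 = 607.3
Primary income: 852.3 - 549.5 = 302.8
Secondary income: 1034.2 + 216.2 = 1250.4
Current account = (-1955.6) + 607.3 + 302.8 + 1250.4 = 204.9
(Excluded from the current account — financial account: new loans extended by domestic banks to foreign borrowers 460.0, domestic pension funds' purchases of foreign equities 474.5, foreign purchases of domestic corporate bonds 2508.7, sale of domestic government bonds to non-residents 653.3; capital account: acquisition of foreign patents and trademarks (non-produced assets) 120.2, sale of embassy land to a foreign government 45.3.)

204.9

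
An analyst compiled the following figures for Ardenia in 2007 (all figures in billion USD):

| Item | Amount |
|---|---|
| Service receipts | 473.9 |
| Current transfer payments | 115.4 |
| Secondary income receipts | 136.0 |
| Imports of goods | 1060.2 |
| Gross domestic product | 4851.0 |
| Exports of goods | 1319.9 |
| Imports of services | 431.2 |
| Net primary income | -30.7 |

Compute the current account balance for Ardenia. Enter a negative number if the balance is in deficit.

292.3

Goods balance = 1319.9 - 1060.2 = 259.7
Services balance = 473.9 - 431.2 = 42.7
Trade balance (goods + services) = 259.7 + 42.7 = 302.4
Net primary income = -30.7
Net secondary income = 136.0 - 115.4 = 20.6
Current account = 302.4 + (-30.7) + 20.6 = 292.3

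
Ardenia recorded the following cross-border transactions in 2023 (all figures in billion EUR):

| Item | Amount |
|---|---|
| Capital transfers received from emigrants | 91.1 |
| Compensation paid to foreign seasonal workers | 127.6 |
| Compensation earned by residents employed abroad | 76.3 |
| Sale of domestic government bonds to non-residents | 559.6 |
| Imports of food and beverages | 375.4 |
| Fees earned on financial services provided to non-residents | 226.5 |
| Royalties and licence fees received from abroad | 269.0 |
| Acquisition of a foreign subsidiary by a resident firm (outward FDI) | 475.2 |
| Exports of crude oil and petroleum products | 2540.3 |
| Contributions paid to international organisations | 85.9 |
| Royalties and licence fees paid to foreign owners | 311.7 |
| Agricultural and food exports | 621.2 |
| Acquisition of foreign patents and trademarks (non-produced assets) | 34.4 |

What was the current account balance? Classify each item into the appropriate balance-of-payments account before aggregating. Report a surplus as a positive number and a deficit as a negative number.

Goods: -375.4 + 2540.3 + 621.2 = 2786.1
Services: 226.5 - 311.7 + 269.0 = 183.8
Primary income: -127.6 + 76.3 = -51.3
Secondary income: -85.9
Current account = 2786.1 + 183.8 + (-51.3) + (-85.9) = 2832.7
(Excluded from the current account — capital account: capital transfers received from emigrants 91.1, acquisition of foreign patents and trademarks (non-produced assets) 34.4; financial account: sale of domestic government bonds to non-residents 559.6, acquisition of a foreign subsidiary by a resident firm (outward FDI) 475.2.)

2832.7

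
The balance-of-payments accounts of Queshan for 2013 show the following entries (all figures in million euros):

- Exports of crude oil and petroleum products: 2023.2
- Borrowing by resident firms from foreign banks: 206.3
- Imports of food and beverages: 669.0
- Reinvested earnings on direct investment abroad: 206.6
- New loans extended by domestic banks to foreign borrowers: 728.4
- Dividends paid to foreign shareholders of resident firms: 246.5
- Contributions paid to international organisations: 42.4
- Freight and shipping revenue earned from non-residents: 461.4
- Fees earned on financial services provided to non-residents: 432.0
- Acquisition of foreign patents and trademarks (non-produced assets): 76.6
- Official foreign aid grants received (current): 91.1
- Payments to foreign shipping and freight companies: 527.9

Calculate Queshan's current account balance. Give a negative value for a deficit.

Goods: -669.0 + 2023.2 = 1354.2
Services: -527.9 + 461.4 + 432.0 = 365.5
Primary income: 206.6 - 246.5 = -39.9
Secondary income: 91.1 - 42.4 = 48.7
Current account = 1354.2 + 365.5 + (-39.9) + 48.7 = 1728.5
(Excluded from the current account — financial account: borrowing by resident firms from foreign banks 206.3, new loans extended by domestic banks to foreign borrowers 728.4; capital account: acquisition of foreign patents and trademarks (non-produced assets) 76.6.)

1728.5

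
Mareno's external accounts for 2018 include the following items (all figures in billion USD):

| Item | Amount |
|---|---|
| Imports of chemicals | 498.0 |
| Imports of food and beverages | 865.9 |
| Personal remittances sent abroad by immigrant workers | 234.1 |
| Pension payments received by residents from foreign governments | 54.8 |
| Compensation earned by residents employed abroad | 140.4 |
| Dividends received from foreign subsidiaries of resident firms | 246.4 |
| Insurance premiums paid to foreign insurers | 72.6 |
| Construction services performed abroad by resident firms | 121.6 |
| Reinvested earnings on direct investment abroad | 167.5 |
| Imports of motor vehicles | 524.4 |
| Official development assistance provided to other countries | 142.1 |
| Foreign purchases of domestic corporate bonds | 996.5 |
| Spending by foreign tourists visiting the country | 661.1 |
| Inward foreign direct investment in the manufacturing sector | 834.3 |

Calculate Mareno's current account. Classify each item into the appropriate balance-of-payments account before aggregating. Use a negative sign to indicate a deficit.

-945.3

Goods: -498.0 - 524.4 - 865.9 = -1888.3
Services: 121.6 + 661.1 - 72.6 = 710.1
Primary income: 167.5 + 246.4 + 140.4 = 554.3
Secondary income: -142.1 + 54.8 - 234.1 = -321.4
Current account = (-1888.3) + 710.1 + 554.3 + (-321.4) = -945.3
(Excluded from the current account — financial account: foreign purchases of domestic corporate bonds 996.5, inward foreign direct investment in the manufacturing sector 834.3.)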